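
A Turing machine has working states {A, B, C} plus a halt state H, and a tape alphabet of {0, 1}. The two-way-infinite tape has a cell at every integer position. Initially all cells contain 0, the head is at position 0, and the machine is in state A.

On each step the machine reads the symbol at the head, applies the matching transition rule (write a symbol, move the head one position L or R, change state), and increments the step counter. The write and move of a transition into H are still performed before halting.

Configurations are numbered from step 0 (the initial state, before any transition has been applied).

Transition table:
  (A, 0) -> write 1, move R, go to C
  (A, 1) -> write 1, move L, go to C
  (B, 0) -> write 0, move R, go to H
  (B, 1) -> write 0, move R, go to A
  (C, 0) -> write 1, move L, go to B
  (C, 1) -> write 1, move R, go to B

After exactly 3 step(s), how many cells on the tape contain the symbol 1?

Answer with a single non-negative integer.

Answer: 1

Derivation:
Step 1: in state A at pos 0, read 0 -> (A,0)->write 1,move R,goto C. Now: state=C, head=1, tape[-1..2]=0100 (head:   ^)
Step 2: in state C at pos 1, read 0 -> (C,0)->write 1,move L,goto B. Now: state=B, head=0, tape[-1..2]=0110 (head:  ^)
Step 3: in state B at pos 0, read 1 -> (B,1)->write 0,move R,goto A. Now: state=A, head=1, tape[-1..2]=0010 (head:   ^)
Cells containing 1 after step 3: {1} -> 1 cell(s)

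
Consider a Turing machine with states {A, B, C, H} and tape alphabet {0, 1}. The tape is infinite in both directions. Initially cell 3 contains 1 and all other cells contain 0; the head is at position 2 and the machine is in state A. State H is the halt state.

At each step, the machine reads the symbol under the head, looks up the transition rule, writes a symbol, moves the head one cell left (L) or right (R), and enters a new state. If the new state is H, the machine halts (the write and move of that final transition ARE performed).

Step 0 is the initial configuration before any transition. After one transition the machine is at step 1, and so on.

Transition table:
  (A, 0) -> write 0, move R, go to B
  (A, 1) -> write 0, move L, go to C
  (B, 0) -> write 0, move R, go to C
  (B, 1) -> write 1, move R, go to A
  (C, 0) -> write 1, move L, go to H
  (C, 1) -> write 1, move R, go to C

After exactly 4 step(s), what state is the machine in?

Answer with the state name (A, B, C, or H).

Step 1: in state A at pos 2, read 0 -> (A,0)->write 0,move R,goto B. Now: state=B, head=3, tape[1..4]=0010 (head:   ^)
Step 2: in state B at pos 3, read 1 -> (B,1)->write 1,move R,goto A. Now: state=A, head=4, tape[1..5]=00100 (head:    ^)
Step 3: in state A at pos 4, read 0 -> (A,0)->write 0,move R,goto B. Now: state=B, head=5, tape[1..6]=001000 (head:     ^)
Step 4: in state B at pos 5, read 0 -> (B,0)->write 0,move R,goto C. Now: state=C, head=6, tape[1..7]=0010000 (head:      ^)

Answer: C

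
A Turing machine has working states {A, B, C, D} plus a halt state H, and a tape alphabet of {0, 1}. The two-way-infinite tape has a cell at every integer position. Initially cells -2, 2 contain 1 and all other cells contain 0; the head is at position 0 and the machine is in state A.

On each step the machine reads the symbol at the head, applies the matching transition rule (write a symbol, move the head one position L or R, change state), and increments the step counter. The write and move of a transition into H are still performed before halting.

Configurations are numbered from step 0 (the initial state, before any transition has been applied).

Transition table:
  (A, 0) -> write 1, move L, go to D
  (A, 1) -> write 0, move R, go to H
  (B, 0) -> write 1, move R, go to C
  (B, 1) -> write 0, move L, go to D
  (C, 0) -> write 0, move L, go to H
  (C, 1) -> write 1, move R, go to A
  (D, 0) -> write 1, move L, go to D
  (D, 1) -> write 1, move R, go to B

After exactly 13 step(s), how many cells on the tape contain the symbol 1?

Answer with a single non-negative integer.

Step 1: in state A at pos 0, read 0 -> (A,0)->write 1,move L,goto D. Now: state=D, head=-1, tape[-3..3]=0101010 (head:   ^)
Step 2: in state D at pos -1, read 0 -> (D,0)->write 1,move L,goto D. Now: state=D, head=-2, tape[-3..3]=0111010 (head:  ^)
Step 3: in state D at pos -2, read 1 -> (D,1)->write 1,move R,goto B. Now: state=B, head=-1, tape[-3..3]=0111010 (head:   ^)
Step 4: in state B at pos -1, read 1 -> (B,1)->write 0,move L,goto D. Now: state=D, head=-2, tape[-3..3]=0101010 (head:  ^)
Step 5: in state D at pos -2, read 1 -> (D,1)->write 1,move R,goto B. Now: state=B, head=-1, tape[-3..3]=0101010 (head:   ^)
Step 6: in state B at pos -1, read 0 -> (B,0)->write 1,move R,goto C. Now: state=C, head=0, tape[-3..3]=0111010 (head:    ^)
Step 7: in state C at pos 0, read 1 -> (C,1)->write 1,move R,goto A. Now: state=A, head=1, tape[-3..3]=0111010 (head:     ^)
Step 8: in state A at pos 1, read 0 -> (A,0)->write 1,move L,goto D. Now: state=D, head=0, tape[-3..3]=0111110 (head:    ^)
Step 9: in state D at pos 0, read 1 -> (D,1)->write 1,move R,goto B. Now: state=B, head=1, tape[-3..3]=0111110 (head:     ^)
Step 10: in state B at pos 1, read 1 -> (B,1)->write 0,move L,goto D. Now: state=D, head=0, tape[-3..3]=0111010 (head:    ^)
Step 11: in state D at pos 0, read 1 -> (D,1)->write 1,move R,goto B. Now: state=B, head=1, tape[-3..3]=0111010 (head:     ^)
Step 12: in state B at pos 1, read 0 -> (B,0)->write 1,move R,goto C. Now: state=C, head=2, tape[-3..3]=0111110 (head:      ^)
Step 13: in state C at pos 2, read 1 -> (C,1)->write 1,move R,goto A. Now: state=A, head=3, tape[-3..4]=01111100 (head:       ^)
Cells containing 1 after step 13: {-2, -1, 0, 1, 2} -> 5 cell(s)

Answer: 5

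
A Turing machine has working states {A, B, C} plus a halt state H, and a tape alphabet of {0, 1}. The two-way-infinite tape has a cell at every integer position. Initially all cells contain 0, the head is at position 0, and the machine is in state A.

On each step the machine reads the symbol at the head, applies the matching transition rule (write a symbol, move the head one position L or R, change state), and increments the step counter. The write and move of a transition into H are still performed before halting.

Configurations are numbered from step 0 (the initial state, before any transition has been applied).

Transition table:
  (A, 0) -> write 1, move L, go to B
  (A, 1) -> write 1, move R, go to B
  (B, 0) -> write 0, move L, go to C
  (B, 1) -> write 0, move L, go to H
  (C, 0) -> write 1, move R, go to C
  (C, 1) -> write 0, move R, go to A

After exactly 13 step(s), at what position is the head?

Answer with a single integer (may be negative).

Answer: -3

Derivation:
Step 1: in state A at pos 0, read 0 -> (A,0)->write 1,move L,goto B. Now: state=B, head=-1, tape[-2..1]=0010 (head:  ^)
Step 2: in state B at pos -1, read 0 -> (B,0)->write 0,move L,goto C. Now: state=C, head=-2, tape[-3..1]=00010 (head:  ^)
Step 3: in state C at pos -2, read 0 -> (C,0)->write 1,move R,goto C. Now: state=C, head=-1, tape[-3..1]=01010 (head:   ^)
Step 4: in state C at pos -1, read 0 -> (C,0)->write 1,move R,goto C. Now: state=C, head=0, tape[-3..1]=01110 (head:    ^)
Step 5: in state C at pos 0, read 1 -> (C,1)->write 0,move R,goto A. Now: state=A, head=1, tape[-3..2]=011000 (head:     ^)
Step 6: in state A at pos 1, read 0 -> (A,0)->write 1,move L,goto B. Now: state=B, head=0, tape[-3..2]=011010 (head:    ^)
Step 7: in state B at pos 0, read 0 -> (B,0)->write 0,move L,goto C. Now: state=C, head=-1, tape[-3..2]=011010 (head:   ^)
Step 8: in state C at pos -1, read 1 -> (C,1)->write 0,move R,goto A. Now: state=A, head=0, tape[-3..2]=010010 (head:    ^)
Step 9: in state A at pos 0, read 0 -> (A,0)->write 1,move L,goto B. Now: state=B, head=-1, tape[-3..2]=010110 (head:   ^)
Step 10: in state B at pos -1, read 0 -> (B,0)->write 0,move L,goto C. Now: state=C, head=-2, tape[-3..2]=010110 (head:  ^)
Step 11: in state C at pos -2, read 1 -> (C,1)->write 0,move R,goto A. Now: state=A, head=-1, tape[-3..2]=000110 (head:   ^)
Step 12: in state A at pos -1, read 0 -> (A,0)->write 1,move L,goto B. Now: state=B, head=-2, tape[-3..2]=001110 (head:  ^)
Step 13: in state B at pos -2, read 0 -> (B,0)->write 0,move L,goto C. Now: state=C, head=-3, tape[-4..2]=0001110 (head:  ^)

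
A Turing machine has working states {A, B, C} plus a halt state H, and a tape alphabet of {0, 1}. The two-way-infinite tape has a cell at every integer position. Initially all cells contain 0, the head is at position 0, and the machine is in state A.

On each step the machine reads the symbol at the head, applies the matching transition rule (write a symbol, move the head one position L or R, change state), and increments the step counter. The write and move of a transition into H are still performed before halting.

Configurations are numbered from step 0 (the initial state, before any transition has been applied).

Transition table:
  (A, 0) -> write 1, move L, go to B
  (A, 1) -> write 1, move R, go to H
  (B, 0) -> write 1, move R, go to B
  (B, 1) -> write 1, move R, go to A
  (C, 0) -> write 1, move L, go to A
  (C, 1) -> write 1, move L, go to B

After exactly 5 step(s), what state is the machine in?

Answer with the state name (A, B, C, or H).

Answer: A

Derivation:
Step 1: in state A at pos 0, read 0 -> (A,0)->write 1,move L,goto B. Now: state=B, head=-1, tape[-2..1]=0010 (head:  ^)
Step 2: in state B at pos -1, read 0 -> (B,0)->write 1,move R,goto B. Now: state=B, head=0, tape[-2..1]=0110 (head:   ^)
Step 3: in state B at pos 0, read 1 -> (B,1)->write 1,move R,goto A. Now: state=A, head=1, tape[-2..2]=01100 (head:    ^)
Step 4: in state A at pos 1, read 0 -> (A,0)->write 1,move L,goto B. Now: state=B, head=0, tape[-2..2]=01110 (head:   ^)
Step 5: in state B at pos 0, read 1 -> (B,1)->write 1,move R,goto A. Now: state=A, head=1, tape[-2..2]=01110 (head:    ^)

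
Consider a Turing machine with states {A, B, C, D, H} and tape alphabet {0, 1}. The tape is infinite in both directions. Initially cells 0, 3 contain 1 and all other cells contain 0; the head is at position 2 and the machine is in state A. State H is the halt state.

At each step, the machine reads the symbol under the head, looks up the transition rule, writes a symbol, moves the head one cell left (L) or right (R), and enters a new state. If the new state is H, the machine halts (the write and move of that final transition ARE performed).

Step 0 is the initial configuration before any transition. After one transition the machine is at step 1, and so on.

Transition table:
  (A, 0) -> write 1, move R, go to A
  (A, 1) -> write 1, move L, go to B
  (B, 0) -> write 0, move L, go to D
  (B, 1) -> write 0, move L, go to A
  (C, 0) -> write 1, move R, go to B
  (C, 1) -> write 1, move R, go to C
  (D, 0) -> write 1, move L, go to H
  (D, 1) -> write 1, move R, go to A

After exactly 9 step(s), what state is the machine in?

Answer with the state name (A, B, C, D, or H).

Step 1: in state A at pos 2, read 0 -> (A,0)->write 1,move R,goto A. Now: state=A, head=3, tape[-1..4]=010110 (head:     ^)
Step 2: in state A at pos 3, read 1 -> (A,1)->write 1,move L,goto B. Now: state=B, head=2, tape[-1..4]=010110 (head:    ^)
Step 3: in state B at pos 2, read 1 -> (B,1)->write 0,move L,goto A. Now: state=A, head=1, tape[-1..4]=010010 (head:   ^)
Step 4: in state A at pos 1, read 0 -> (A,0)->write 1,move R,goto A. Now: state=A, head=2, tape[-1..4]=011010 (head:    ^)
Step 5: in state A at pos 2, read 0 -> (A,0)->write 1,move R,goto A. Now: state=A, head=3, tape[-1..4]=011110 (head:     ^)
Step 6: in state A at pos 3, read 1 -> (A,1)->write 1,move L,goto B. Now: state=B, head=2, tape[-1..4]=011110 (head:    ^)
Step 7: in state B at pos 2, read 1 -> (B,1)->write 0,move L,goto A. Now: state=A, head=1, tape[-1..4]=011010 (head:   ^)
Step 8: in state A at pos 1, read 1 -> (A,1)->write 1,move L,goto B. Now: state=B, head=0, tape[-1..4]=011010 (head:  ^)
Step 9: in state B at pos 0, read 1 -> (B,1)->write 0,move L,goto A. Now: state=A, head=-1, tape[-2..4]=0001010 (head:  ^)

Answer: A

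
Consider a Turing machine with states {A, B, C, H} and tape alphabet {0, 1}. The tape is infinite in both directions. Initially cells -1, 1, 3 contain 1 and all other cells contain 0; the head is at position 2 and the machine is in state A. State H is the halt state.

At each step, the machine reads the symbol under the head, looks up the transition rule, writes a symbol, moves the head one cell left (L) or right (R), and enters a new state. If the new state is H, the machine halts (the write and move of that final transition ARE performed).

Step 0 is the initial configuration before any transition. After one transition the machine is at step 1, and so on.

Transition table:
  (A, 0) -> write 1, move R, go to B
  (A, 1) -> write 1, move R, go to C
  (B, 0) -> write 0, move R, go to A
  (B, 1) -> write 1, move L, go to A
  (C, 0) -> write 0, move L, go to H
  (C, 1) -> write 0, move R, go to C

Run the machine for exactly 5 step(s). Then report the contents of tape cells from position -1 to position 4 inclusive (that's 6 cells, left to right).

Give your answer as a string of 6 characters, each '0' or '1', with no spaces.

Answer: 101100

Derivation:
Step 1: in state A at pos 2, read 0 -> (A,0)->write 1,move R,goto B. Now: state=B, head=3, tape[-2..4]=0101110 (head:      ^)
Step 2: in state B at pos 3, read 1 -> (B,1)->write 1,move L,goto A. Now: state=A, head=2, tape[-2..4]=0101110 (head:     ^)
Step 3: in state A at pos 2, read 1 -> (A,1)->write 1,move R,goto C. Now: state=C, head=3, tape[-2..4]=0101110 (head:      ^)
Step 4: in state C at pos 3, read 1 -> (C,1)->write 0,move R,goto C. Now: state=C, head=4, tape[-2..5]=01011000 (head:       ^)
Step 5: in state C at pos 4, read 0 -> (C,0)->write 0,move L,goto H. Now: state=H, head=3, tape[-2..5]=01011000 (head:      ^)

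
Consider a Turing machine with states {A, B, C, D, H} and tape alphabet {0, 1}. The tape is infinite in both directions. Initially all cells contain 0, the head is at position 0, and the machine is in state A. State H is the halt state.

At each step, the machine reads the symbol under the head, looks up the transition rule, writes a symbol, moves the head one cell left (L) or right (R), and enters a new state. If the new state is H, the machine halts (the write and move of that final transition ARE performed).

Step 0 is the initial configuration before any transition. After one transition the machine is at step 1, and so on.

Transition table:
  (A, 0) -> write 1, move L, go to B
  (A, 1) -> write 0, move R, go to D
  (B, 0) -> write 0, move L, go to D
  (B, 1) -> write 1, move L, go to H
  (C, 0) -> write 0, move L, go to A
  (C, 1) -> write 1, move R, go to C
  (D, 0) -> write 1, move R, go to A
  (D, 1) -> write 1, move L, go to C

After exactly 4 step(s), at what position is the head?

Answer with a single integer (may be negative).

Answer: -2

Derivation:
Step 1: in state A at pos 0, read 0 -> (A,0)->write 1,move L,goto B. Now: state=B, head=-1, tape[-2..1]=0010 (head:  ^)
Step 2: in state B at pos -1, read 0 -> (B,0)->write 0,move L,goto D. Now: state=D, head=-2, tape[-3..1]=00010 (head:  ^)
Step 3: in state D at pos -2, read 0 -> (D,0)->write 1,move R,goto A. Now: state=A, head=-1, tape[-3..1]=01010 (head:   ^)
Step 4: in state A at pos -1, read 0 -> (A,0)->write 1,move L,goto B. Now: state=B, head=-2, tape[-3..1]=01110 (head:  ^)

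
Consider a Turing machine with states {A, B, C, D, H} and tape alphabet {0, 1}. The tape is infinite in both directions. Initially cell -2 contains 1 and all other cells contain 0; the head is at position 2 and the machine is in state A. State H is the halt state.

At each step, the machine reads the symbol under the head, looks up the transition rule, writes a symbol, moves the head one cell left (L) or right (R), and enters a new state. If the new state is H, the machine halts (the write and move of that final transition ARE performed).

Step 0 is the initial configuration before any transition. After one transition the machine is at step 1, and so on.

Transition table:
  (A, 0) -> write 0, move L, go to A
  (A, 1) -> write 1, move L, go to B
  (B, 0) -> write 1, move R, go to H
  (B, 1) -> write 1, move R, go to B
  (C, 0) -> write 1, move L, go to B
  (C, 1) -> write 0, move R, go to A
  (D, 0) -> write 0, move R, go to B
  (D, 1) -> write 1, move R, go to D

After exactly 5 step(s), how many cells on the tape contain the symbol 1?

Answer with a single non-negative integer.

Answer: 1

Derivation:
Step 1: in state A at pos 2, read 0 -> (A,0)->write 0,move L,goto A. Now: state=A, head=1, tape[-3..3]=0100000 (head:     ^)
Step 2: in state A at pos 1, read 0 -> (A,0)->write 0,move L,goto A. Now: state=A, head=0, tape[-3..3]=0100000 (head:    ^)
Step 3: in state A at pos 0, read 0 -> (A,0)->write 0,move L,goto A. Now: state=A, head=-1, tape[-3..3]=0100000 (head:   ^)
Step 4: in state A at pos -1, read 0 -> (A,0)->write 0,move L,goto A. Now: state=A, head=-2, tape[-3..3]=0100000 (head:  ^)
Step 5: in state A at pos -2, read 1 -> (A,1)->write 1,move L,goto B. Now: state=B, head=-3, tape[-4..3]=00100000 (head:  ^)
Cells containing 1 after step 5: {-2} -> 1 cell(s)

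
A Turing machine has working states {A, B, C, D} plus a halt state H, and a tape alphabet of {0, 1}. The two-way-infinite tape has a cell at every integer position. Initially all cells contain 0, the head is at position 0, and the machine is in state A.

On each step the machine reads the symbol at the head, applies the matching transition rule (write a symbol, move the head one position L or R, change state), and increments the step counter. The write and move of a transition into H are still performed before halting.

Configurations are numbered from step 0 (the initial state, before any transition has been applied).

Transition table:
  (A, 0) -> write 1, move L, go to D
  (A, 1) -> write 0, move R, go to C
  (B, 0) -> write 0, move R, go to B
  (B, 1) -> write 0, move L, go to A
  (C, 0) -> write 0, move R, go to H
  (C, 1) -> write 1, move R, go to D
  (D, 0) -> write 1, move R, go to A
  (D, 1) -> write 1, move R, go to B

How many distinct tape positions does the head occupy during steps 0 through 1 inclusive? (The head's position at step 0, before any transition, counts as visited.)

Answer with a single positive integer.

Answer: 2

Derivation:
Step 1: in state A at pos 0, read 0 -> (A,0)->write 1,move L,goto D. Now: state=D, head=-1, tape[-2..1]=0010 (head:  ^)
Head positions at steps 0..1: starting at 0, distinct positions visited = {-1, 0} -> 2 position(s)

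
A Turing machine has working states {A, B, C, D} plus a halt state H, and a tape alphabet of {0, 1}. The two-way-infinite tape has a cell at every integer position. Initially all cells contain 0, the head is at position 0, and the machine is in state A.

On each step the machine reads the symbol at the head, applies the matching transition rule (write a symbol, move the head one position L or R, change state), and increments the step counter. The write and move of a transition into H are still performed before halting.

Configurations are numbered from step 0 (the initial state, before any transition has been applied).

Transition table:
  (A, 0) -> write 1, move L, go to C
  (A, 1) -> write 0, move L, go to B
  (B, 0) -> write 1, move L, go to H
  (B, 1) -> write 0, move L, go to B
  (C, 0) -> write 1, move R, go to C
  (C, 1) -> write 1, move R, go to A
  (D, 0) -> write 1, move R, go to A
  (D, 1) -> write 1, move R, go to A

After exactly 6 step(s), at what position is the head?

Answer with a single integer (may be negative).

Step 1: in state A at pos 0, read 0 -> (A,0)->write 1,move L,goto C. Now: state=C, head=-1, tape[-2..1]=0010 (head:  ^)
Step 2: in state C at pos -1, read 0 -> (C,0)->write 1,move R,goto C. Now: state=C, head=0, tape[-2..1]=0110 (head:   ^)
Step 3: in state C at pos 0, read 1 -> (C,1)->write 1,move R,goto A. Now: state=A, head=1, tape[-2..2]=01100 (head:    ^)
Step 4: in state A at pos 1, read 0 -> (A,0)->write 1,move L,goto C. Now: state=C, head=0, tape[-2..2]=01110 (head:   ^)
Step 5: in state C at pos 0, read 1 -> (C,1)->write 1,move R,goto A. Now: state=A, head=1, tape[-2..2]=01110 (head:    ^)
Step 6: in state A at pos 1, read 1 -> (A,1)->write 0,move L,goto B. Now: state=B, head=0, tape[-2..2]=01100 (head:   ^)

Answer: 0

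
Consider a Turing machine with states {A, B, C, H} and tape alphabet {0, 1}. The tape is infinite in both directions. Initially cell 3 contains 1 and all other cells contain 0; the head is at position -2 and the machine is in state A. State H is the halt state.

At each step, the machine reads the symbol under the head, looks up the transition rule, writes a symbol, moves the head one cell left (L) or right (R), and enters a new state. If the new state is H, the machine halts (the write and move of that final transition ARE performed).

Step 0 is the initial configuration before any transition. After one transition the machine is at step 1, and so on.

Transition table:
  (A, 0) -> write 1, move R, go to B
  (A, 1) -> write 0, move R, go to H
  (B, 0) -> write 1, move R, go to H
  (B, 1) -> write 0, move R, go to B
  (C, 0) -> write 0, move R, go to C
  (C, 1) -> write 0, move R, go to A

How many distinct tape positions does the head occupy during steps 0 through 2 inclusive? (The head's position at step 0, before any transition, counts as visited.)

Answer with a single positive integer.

Step 1: in state A at pos -2, read 0 -> (A,0)->write 1,move R,goto B. Now: state=B, head=-1, tape[-3..4]=01000010 (head:   ^)
Step 2: in state B at pos -1, read 0 -> (B,0)->write 1,move R,goto H. Now: state=H, head=0, tape[-3..4]=01100010 (head:    ^)
Head positions at steps 0..2: starting at -2, distinct positions visited = {-2, -1, 0} -> 3 position(s)

Answer: 3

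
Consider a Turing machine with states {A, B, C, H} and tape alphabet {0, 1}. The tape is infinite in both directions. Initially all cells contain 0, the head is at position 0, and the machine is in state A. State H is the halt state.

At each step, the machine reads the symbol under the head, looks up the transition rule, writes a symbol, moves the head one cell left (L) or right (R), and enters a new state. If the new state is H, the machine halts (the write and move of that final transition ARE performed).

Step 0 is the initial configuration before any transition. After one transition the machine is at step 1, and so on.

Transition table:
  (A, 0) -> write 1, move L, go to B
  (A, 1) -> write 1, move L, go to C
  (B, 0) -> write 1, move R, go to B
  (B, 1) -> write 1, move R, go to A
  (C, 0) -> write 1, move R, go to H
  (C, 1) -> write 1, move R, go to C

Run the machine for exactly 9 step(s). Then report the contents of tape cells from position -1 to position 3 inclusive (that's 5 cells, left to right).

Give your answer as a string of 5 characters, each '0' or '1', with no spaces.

Answer: 11110

Derivation:
Step 1: in state A at pos 0, read 0 -> (A,0)->write 1,move L,goto B. Now: state=B, head=-1, tape[-2..1]=0010 (head:  ^)
Step 2: in state B at pos -1, read 0 -> (B,0)->write 1,move R,goto B. Now: state=B, head=0, tape[-2..1]=0110 (head:   ^)
Step 3: in state B at pos 0, read 1 -> (B,1)->write 1,move R,goto A. Now: state=A, head=1, tape[-2..2]=01100 (head:    ^)
Step 4: in state A at pos 1, read 0 -> (A,0)->write 1,move L,goto B. Now: state=B, head=0, tape[-2..2]=01110 (head:   ^)
Step 5: in state B at pos 0, read 1 -> (B,1)->write 1,move R,goto A. Now: state=A, head=1, tape[-2..2]=01110 (head:    ^)
Step 6: in state A at pos 1, read 1 -> (A,1)->write 1,move L,goto C. Now: state=C, head=0, tape[-2..2]=01110 (head:   ^)
Step 7: in state C at pos 0, read 1 -> (C,1)->write 1,move R,goto C. Now: state=C, head=1, tape[-2..2]=01110 (head:    ^)
Step 8: in state C at pos 1, read 1 -> (C,1)->write 1,move R,goto C. Now: state=C, head=2, tape[-2..3]=011100 (head:     ^)
Step 9: in state C at pos 2, read 0 -> (C,0)->write 1,move R,goto H. Now: state=H, head=3, tape[-2..4]=0111100 (head:      ^)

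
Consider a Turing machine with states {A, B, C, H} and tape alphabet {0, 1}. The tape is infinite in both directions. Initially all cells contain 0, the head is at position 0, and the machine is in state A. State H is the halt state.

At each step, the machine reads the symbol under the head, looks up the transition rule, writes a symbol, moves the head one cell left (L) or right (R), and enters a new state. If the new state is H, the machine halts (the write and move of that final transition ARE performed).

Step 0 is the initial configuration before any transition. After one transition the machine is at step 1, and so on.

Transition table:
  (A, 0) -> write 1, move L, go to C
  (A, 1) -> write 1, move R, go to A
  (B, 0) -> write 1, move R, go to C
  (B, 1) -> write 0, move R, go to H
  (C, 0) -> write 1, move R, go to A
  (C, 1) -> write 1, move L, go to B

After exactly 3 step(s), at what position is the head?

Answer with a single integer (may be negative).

Answer: 1

Derivation:
Step 1: in state A at pos 0, read 0 -> (A,0)->write 1,move L,goto C. Now: state=C, head=-1, tape[-2..1]=0010 (head:  ^)
Step 2: in state C at pos -1, read 0 -> (C,0)->write 1,move R,goto A. Now: state=A, head=0, tape[-2..1]=0110 (head:   ^)
Step 3: in state A at pos 0, read 1 -> (A,1)->write 1,move R,goto A. Now: state=A, head=1, tape[-2..2]=01100 (head:    ^)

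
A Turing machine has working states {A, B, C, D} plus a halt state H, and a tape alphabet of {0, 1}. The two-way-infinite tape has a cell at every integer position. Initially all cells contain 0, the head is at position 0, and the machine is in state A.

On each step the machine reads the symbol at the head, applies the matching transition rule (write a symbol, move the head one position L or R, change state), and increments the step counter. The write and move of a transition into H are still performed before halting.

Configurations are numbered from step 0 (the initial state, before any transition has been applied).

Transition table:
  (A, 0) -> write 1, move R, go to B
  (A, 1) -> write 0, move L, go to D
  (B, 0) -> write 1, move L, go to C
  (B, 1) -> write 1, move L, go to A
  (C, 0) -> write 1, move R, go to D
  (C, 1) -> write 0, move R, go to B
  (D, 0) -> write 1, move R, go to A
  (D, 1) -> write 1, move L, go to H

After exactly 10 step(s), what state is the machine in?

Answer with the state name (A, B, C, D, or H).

Answer: A

Derivation:
Step 1: in state A at pos 0, read 0 -> (A,0)->write 1,move R,goto B. Now: state=B, head=1, tape[-1..2]=0100 (head:   ^)
Step 2: in state B at pos 1, read 0 -> (B,0)->write 1,move L,goto C. Now: state=C, head=0, tape[-1..2]=0110 (head:  ^)
Step 3: in state C at pos 0, read 1 -> (C,1)->write 0,move R,goto B. Now: state=B, head=1, tape[-1..2]=0010 (head:   ^)
Step 4: in state B at pos 1, read 1 -> (B,1)->write 1,move L,goto A. Now: state=A, head=0, tape[-1..2]=0010 (head:  ^)
Step 5: in state A at pos 0, read 0 -> (A,0)->write 1,move R,goto B. Now: state=B, head=1, tape[-1..2]=0110 (head:   ^)
Step 6: in state B at pos 1, read 1 -> (B,1)->write 1,move L,goto A. Now: state=A, head=0, tape[-1..2]=0110 (head:  ^)
Step 7: in state A at pos 0, read 1 -> (A,1)->write 0,move L,goto D. Now: state=D, head=-1, tape[-2..2]=00010 (head:  ^)
Step 8: in state D at pos -1, read 0 -> (D,0)->write 1,move R,goto A. Now: state=A, head=0, tape[-2..2]=01010 (head:   ^)
Step 9: in state A at pos 0, read 0 -> (A,0)->write 1,move R,goto B. Now: state=B, head=1, tape[-2..2]=01110 (head:    ^)
Step 10: in state B at pos 1, read 1 -> (B,1)->write 1,move L,goto A. Now: state=A, head=0, tape[-2..2]=01110 (head:   ^)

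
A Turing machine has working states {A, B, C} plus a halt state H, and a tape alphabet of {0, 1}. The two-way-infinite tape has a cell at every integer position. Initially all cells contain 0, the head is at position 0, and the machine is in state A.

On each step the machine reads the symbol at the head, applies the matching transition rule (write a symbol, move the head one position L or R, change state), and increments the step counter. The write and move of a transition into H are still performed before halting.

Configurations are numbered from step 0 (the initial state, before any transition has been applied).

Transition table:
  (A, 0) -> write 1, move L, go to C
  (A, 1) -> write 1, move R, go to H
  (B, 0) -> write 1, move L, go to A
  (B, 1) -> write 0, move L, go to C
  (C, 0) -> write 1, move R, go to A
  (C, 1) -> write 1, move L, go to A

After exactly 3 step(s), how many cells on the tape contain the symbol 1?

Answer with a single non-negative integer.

Answer: 2

Derivation:
Step 1: in state A at pos 0, read 0 -> (A,0)->write 1,move L,goto C. Now: state=C, head=-1, tape[-2..1]=0010 (head:  ^)
Step 2: in state C at pos -1, read 0 -> (C,0)->write 1,move R,goto A. Now: state=A, head=0, tape[-2..1]=0110 (head:   ^)
Step 3: in state A at pos 0, read 1 -> (A,1)->write 1,move R,goto H. Now: state=H, head=1, tape[-2..2]=01100 (head:    ^)
Cells containing 1 after step 3: {-1, 0} -> 2 cell(s)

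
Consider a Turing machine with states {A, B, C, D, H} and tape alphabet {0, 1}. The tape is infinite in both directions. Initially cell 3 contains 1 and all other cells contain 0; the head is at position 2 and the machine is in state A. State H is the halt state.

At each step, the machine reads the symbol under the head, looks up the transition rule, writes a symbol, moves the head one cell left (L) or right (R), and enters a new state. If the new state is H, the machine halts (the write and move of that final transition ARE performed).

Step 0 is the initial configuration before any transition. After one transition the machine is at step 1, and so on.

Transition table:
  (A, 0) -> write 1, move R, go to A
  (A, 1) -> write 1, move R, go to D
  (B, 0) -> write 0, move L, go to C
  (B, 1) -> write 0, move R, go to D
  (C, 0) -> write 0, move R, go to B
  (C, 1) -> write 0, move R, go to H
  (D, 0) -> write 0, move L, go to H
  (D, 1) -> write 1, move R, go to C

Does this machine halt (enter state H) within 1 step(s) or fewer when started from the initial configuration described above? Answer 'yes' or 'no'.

Answer: no

Derivation:
Step 1: in state A at pos 2, read 0 -> (A,0)->write 1,move R,goto A. Now: state=A, head=3, tape[1..4]=0110 (head:   ^)
After 1 step(s): state = A (not H) -> not halted within 1 -> no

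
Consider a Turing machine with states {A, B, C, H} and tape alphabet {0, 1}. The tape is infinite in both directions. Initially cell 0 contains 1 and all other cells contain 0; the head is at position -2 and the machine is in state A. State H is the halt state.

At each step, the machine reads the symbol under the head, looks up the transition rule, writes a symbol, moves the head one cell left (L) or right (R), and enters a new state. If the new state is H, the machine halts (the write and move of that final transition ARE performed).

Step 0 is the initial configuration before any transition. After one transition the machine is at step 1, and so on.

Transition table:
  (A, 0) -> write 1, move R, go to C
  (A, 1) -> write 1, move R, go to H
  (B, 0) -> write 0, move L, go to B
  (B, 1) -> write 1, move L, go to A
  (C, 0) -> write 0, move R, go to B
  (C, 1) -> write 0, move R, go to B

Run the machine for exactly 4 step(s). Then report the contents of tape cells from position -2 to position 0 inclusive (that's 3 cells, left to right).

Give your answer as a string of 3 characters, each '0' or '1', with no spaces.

Step 1: in state A at pos -2, read 0 -> (A,0)->write 1,move R,goto C. Now: state=C, head=-1, tape[-3..1]=01010 (head:   ^)
Step 2: in state C at pos -1, read 0 -> (C,0)->write 0,move R,goto B. Now: state=B, head=0, tape[-3..1]=01010 (head:    ^)
Step 3: in state B at pos 0, read 1 -> (B,1)->write 1,move L,goto A. Now: state=A, head=-1, tape[-3..1]=01010 (head:   ^)
Step 4: in state A at pos -1, read 0 -> (A,0)->write 1,move R,goto C. Now: state=C, head=0, tape[-3..1]=01110 (head:    ^)

Answer: 111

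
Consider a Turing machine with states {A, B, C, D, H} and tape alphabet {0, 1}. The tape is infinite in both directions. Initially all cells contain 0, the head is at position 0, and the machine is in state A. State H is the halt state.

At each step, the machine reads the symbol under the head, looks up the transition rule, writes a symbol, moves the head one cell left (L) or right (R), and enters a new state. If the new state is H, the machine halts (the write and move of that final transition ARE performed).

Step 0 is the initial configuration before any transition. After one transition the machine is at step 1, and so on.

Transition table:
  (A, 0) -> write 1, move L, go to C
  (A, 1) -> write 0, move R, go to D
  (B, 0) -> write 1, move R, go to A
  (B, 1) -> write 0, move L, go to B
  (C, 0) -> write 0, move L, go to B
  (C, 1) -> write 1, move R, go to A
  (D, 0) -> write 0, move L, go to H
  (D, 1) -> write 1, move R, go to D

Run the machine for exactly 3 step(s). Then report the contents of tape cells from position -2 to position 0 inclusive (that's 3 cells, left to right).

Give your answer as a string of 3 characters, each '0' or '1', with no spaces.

Step 1: in state A at pos 0, read 0 -> (A,0)->write 1,move L,goto C. Now: state=C, head=-1, tape[-2..1]=0010 (head:  ^)
Step 2: in state C at pos -1, read 0 -> (C,0)->write 0,move L,goto B. Now: state=B, head=-2, tape[-3..1]=00010 (head:  ^)
Step 3: in state B at pos -2, read 0 -> (B,0)->write 1,move R,goto A. Now: state=A, head=-1, tape[-3..1]=01010 (head:   ^)

Answer: 101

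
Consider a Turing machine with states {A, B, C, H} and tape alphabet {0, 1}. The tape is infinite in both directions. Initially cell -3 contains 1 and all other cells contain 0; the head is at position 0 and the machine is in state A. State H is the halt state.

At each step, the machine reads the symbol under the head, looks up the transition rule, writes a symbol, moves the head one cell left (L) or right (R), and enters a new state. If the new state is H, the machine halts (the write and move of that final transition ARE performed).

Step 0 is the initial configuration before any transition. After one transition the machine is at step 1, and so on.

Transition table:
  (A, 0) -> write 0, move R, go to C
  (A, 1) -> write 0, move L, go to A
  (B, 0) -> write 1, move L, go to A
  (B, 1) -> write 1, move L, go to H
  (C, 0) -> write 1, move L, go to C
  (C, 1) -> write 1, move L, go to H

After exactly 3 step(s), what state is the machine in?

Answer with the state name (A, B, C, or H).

Step 1: in state A at pos 0, read 0 -> (A,0)->write 0,move R,goto C. Now: state=C, head=1, tape[-4..2]=0100000 (head:      ^)
Step 2: in state C at pos 1, read 0 -> (C,0)->write 1,move L,goto C. Now: state=C, head=0, tape[-4..2]=0100010 (head:     ^)
Step 3: in state C at pos 0, read 0 -> (C,0)->write 1,move L,goto C. Now: state=C, head=-1, tape[-4..2]=0100110 (head:    ^)

Answer: C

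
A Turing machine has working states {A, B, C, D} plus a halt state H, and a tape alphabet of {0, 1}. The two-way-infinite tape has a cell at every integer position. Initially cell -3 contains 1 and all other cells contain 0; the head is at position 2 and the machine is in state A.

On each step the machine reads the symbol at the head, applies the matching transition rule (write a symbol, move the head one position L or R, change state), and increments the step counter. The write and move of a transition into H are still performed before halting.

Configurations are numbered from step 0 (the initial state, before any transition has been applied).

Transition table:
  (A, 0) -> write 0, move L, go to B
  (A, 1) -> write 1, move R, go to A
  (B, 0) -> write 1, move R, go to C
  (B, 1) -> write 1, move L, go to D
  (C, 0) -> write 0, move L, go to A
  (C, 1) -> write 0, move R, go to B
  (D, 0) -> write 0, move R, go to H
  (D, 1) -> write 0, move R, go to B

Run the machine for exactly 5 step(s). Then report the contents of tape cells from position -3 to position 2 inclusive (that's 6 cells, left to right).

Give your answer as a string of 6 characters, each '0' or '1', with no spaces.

Step 1: in state A at pos 2, read 0 -> (A,0)->write 0,move L,goto B. Now: state=B, head=1, tape[-4..3]=01000000 (head:      ^)
Step 2: in state B at pos 1, read 0 -> (B,0)->write 1,move R,goto C. Now: state=C, head=2, tape[-4..3]=01000100 (head:       ^)
Step 3: in state C at pos 2, read 0 -> (C,0)->write 0,move L,goto A. Now: state=A, head=1, tape[-4..3]=01000100 (head:      ^)
Step 4: in state A at pos 1, read 1 -> (A,1)->write 1,move R,goto A. Now: state=A, head=2, tape[-4..3]=01000100 (head:       ^)
Step 5: in state A at pos 2, read 0 -> (A,0)->write 0,move L,goto B. Now: state=B, head=1, tape[-4..3]=01000100 (head:      ^)

Answer: 100010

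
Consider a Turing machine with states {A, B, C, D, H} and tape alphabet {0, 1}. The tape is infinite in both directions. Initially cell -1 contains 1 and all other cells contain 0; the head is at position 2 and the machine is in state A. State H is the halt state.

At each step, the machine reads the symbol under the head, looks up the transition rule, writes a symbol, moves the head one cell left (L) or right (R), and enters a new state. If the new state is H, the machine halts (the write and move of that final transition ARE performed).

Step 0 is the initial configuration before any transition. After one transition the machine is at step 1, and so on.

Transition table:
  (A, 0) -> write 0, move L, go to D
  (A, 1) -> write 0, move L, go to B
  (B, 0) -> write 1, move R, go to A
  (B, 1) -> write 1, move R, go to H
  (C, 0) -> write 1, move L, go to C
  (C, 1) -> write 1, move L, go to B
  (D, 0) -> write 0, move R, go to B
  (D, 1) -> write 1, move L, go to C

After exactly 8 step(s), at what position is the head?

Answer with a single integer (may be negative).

Answer: -2

Derivation:
Step 1: in state A at pos 2, read 0 -> (A,0)->write 0,move L,goto D. Now: state=D, head=1, tape[-2..3]=010000 (head:    ^)
Step 2: in state D at pos 1, read 0 -> (D,0)->write 0,move R,goto B. Now: state=B, head=2, tape[-2..3]=010000 (head:     ^)
Step 3: in state B at pos 2, read 0 -> (B,0)->write 1,move R,goto A. Now: state=A, head=3, tape[-2..4]=0100100 (head:      ^)
Step 4: in state A at pos 3, read 0 -> (A,0)->write 0,move L,goto D. Now: state=D, head=2, tape[-2..4]=0100100 (head:     ^)
Step 5: in state D at pos 2, read 1 -> (D,1)->write 1,move L,goto C. Now: state=C, head=1, tape[-2..4]=0100100 (head:    ^)
Step 6: in state C at pos 1, read 0 -> (C,0)->write 1,move L,goto C. Now: state=C, head=0, tape[-2..4]=0101100 (head:   ^)
Step 7: in state C at pos 0, read 0 -> (C,0)->write 1,move L,goto C. Now: state=C, head=-1, tape[-2..4]=0111100 (head:  ^)
Step 8: in state C at pos -1, read 1 -> (C,1)->write 1,move L,goto B. Now: state=B, head=-2, tape[-3..4]=00111100 (head:  ^)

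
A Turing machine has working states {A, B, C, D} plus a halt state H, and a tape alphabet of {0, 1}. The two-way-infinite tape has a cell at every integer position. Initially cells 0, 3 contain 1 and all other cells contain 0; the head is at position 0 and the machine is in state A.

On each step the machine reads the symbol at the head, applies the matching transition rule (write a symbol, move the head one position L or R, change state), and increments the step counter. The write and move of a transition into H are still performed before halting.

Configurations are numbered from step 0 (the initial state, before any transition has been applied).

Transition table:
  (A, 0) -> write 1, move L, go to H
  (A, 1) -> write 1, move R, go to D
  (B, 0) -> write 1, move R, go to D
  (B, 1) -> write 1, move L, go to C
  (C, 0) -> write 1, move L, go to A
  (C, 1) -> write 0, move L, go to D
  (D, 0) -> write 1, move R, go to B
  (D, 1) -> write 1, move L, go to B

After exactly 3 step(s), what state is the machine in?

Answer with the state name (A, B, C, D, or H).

Step 1: in state A at pos 0, read 1 -> (A,1)->write 1,move R,goto D. Now: state=D, head=1, tape[-1..4]=010010 (head:   ^)
Step 2: in state D at pos 1, read 0 -> (D,0)->write 1,move R,goto B. Now: state=B, head=2, tape[-1..4]=011010 (head:    ^)
Step 3: in state B at pos 2, read 0 -> (B,0)->write 1,move R,goto D. Now: state=D, head=3, tape[-1..4]=011110 (head:     ^)

Answer: D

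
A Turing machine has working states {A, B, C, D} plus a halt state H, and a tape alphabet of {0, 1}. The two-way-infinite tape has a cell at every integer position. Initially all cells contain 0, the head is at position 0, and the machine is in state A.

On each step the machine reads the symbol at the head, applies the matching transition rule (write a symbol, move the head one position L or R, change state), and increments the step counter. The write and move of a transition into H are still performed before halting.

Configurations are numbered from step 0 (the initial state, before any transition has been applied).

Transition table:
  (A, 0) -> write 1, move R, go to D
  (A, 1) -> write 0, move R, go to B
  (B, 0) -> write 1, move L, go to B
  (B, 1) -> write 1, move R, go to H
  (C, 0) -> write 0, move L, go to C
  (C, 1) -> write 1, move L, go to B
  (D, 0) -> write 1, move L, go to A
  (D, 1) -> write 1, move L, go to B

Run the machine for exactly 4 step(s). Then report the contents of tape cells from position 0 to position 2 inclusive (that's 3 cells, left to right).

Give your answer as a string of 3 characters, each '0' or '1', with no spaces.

Answer: 010

Derivation:
Step 1: in state A at pos 0, read 0 -> (A,0)->write 1,move R,goto D. Now: state=D, head=1, tape[-1..2]=0100 (head:   ^)
Step 2: in state D at pos 1, read 0 -> (D,0)->write 1,move L,goto A. Now: state=A, head=0, tape[-1..2]=0110 (head:  ^)
Step 3: in state A at pos 0, read 1 -> (A,1)->write 0,move R,goto B. Now: state=B, head=1, tape[-1..2]=0010 (head:   ^)
Step 4: in state B at pos 1, read 1 -> (B,1)->write 1,move R,goto H. Now: state=H, head=2, tape[-1..3]=00100 (head:    ^)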